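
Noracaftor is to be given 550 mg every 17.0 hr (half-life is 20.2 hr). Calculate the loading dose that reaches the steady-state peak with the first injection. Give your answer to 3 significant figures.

1240 mg

k = ln 2 / 20.2 = 0.03431 hr⁻¹
Accumulation ratio R = 1 / (1 − e^(−kτ)) = 1 / (1 − e^(−0.03431×17.0)) = 1 / (1 − 0.5580) = 2.263
Loading dose = maintenance dose × R = 550 × 2.263 ≈ 1240 mg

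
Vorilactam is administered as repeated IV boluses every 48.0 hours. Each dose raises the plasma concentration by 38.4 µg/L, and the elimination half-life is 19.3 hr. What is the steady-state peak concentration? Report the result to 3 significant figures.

46.7 µg/L

k = ln 2 / 19.3 = 0.03591 hr⁻¹
Fraction remaining after one interval: e^(−kτ) = e^(−0.03591 × 48.0) = 0.1784
R = 1 / (1 − 0.1784) = 1.217
Css,max = 38.4 × 1.217 ≈ 46.7 µg/L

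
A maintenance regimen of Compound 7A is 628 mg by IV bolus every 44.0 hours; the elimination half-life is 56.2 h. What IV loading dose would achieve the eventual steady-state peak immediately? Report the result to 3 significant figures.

1500 mg

k = ln 2 / 56.2 = 0.01233 h⁻¹
Accumulation ratio R = 1 / (1 − e^(−kτ)) = 1 / (1 − e^(−0.01233×44.0)) = 1 / (1 − 0.5812) = 2.388
Loading dose = maintenance dose × R = 628 × 2.388 ≈ 1500 mg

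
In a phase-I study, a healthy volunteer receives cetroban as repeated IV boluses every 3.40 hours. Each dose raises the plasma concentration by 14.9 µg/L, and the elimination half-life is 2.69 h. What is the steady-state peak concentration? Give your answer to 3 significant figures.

25.5 µg/L

k = ln 2 / 2.69 = 0.2577 h⁻¹
Fraction remaining after one interval: e^(−kτ) = e^(−0.2577 × 3.40) = 0.4164
R = 1 / (1 − 0.4164) = 1.714
Css,max = 14.9 × 1.714 ≈ 25.5 µg/L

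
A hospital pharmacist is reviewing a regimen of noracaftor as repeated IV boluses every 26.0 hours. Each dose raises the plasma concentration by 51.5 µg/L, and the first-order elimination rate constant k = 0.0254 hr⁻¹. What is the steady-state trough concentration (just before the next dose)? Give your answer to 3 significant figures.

55.0 µg/L

Fraction remaining after one interval: e^(−kτ) = e^(−0.02540 × 26.0) = 0.5166
R = 1 / (1 − 0.5166) = 2.069
Css,max = 51.5 × 2.069 = 106.5 µg/L
Css,min = Css,max × e^(−kτ) = 106.5 × 0.5166 ≈ 55.0 µg/L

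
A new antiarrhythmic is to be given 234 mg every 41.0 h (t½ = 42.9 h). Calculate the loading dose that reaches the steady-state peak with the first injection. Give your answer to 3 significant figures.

k = ln 2 / 42.9 = 0.01616 h⁻¹
Accumulation ratio R = 1 / (1 − e^(−kτ)) = 1 / (1 − e^(−0.01616×41.0)) = 1 / (1 − 0.5156) = 2.064
Loading dose = maintenance dose × R = 234 × 2.064 ≈ 483 mg

483 mg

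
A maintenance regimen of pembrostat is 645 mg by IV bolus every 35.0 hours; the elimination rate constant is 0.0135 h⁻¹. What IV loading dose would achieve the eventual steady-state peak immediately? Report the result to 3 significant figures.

Accumulation ratio R = 1 / (1 − e^(−kτ)) = 1 / (1 − e^(−0.01350×35.0)) = 1 / (1 − 0.6234) = 2.656
Loading dose = maintenance dose × R = 645 × 2.656 ≈ 1710 mg

1710 mg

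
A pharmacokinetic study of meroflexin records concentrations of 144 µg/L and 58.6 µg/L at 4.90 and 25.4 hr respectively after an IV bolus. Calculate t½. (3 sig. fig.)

k = ln(C₁/C₂) / (t₂ − t₁) = ln(144/58.6) / (25.4 − 4.90)
  = 0.8991 / 20.50 = 0.04386 hr⁻¹
t½ = ln 2 / k = ln 2 / 0.04386 ≈ 15.8 hours

15.8 hours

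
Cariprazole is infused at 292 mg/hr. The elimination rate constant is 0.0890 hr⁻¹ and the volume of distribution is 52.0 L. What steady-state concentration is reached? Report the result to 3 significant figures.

63.1 µg/mL

CL = k · V = 0.0890 × 52.0 = 4.628 L/hr
Css = rate / CL = 292 / 4.628 ≈ 63.1 µg/mL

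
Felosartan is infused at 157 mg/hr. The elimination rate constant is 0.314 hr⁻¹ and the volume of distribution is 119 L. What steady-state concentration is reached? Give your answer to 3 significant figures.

CL = k · V = 0.314 × 119 = 37.37 L/hr
Css = rate / CL = 157 / 37.37 ≈ 4.20 µg/mL

4.20 µg/mL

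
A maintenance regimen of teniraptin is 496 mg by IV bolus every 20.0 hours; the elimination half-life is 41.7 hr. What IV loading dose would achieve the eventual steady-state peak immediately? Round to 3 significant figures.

k = ln 2 / 41.7 = 0.01662 hr⁻¹
Accumulation ratio R = 1 / (1 − e^(−kτ)) = 1 / (1 − e^(−0.01662×20.0)) = 1 / (1 − 0.7172) = 3.536
Loading dose = maintenance dose × R = 496 × 3.536 ≈ 1750 mg

1750 mg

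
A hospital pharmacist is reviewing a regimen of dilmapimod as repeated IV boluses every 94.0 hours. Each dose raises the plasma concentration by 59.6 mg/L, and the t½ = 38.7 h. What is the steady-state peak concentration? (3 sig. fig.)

73.2 mg/L

k = ln 2 / 38.7 = 0.01791 h⁻¹
Fraction remaining after one interval: e^(−kτ) = e^(−0.01791 × 94.0) = 0.1857
R = 1 / (1 − 0.1857) = 1.228
Css,max = 59.6 × 1.228 ≈ 73.2 mg/L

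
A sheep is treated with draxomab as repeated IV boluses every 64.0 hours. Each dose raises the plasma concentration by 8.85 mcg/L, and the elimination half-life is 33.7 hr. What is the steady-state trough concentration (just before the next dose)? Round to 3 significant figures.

3.24 mcg/L

k = ln 2 / 33.7 = 0.02057 hr⁻¹
Fraction remaining after one interval: e^(−kτ) = e^(−0.02057 × 64.0) = 0.2681
R = 1 / (1 − 0.2681) = 1.366
Css,max = 8.85 × 1.366 = 12.09 mcg/L
Css,min = Css,max × e^(−kτ) = 12.09 × 0.2681 ≈ 3.24 mcg/L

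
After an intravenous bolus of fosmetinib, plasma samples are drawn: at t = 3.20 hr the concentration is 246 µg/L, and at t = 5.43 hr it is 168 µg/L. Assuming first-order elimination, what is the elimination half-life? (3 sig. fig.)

k = ln(C₁/C₂) / (t₂ − t₁) = ln(246/168) / (5.43 − 3.20)
  = 0.3814 / 2.230 = 0.1710 hr⁻¹
t½ = ln 2 / k = ln 2 / 0.1710 ≈ 4.05 hours

4.05 hours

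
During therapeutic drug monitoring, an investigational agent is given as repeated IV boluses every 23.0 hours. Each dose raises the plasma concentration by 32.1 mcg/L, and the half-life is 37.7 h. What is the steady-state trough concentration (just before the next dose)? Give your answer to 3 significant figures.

61.0 mcg/L

k = ln 2 / 37.7 = 0.01839 h⁻¹
Fraction remaining after one interval: e^(−kτ) = e^(−0.01839 × 23.0) = 0.6552
R = 1 / (1 − 0.6552) = 2.900
Css,max = 32.1 × 2.900 = 93.09 mcg/L
Css,min = Css,max × e^(−kτ) = 93.09 × 0.6552 ≈ 61.0 mcg/L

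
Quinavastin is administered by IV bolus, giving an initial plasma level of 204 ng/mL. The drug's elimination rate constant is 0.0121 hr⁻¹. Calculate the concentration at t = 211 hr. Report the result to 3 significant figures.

C(t) = C₀ e^(−kt) = 204 × e^(−0.01210 × 211) = 204 × e^(−2.553) = 204 × 0.07784 ≈ 15.9 ng/mL

15.9 ng/mL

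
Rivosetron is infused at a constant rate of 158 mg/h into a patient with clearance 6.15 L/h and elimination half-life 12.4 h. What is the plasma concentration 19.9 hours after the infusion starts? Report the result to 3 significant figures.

Css = rate / CL = 158 / 6.15 = 25.69 µg/mL
k = ln 2 / 12.4 = 0.05590 h⁻¹
C(t) = Css (1 − e^(−kt)) = 25.69 × (1 − e^(−1.112)) = 25.69 × 0.6712 ≈ 17.2 µg/mL

17.2 µg/mL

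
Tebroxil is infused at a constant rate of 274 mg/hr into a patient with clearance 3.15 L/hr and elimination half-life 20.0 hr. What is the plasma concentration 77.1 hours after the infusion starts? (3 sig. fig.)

81.0 mg/L

Css = rate / CL = 274 / 3.15 = 86.98 mg/L
k = ln 2 / 20.0 = 0.03466 hr⁻¹
C(t) = Css (1 − e^(−kt)) = 86.98 × (1 − e^(−2.672)) = 86.98 × 0.9309 ≈ 81.0 mg/L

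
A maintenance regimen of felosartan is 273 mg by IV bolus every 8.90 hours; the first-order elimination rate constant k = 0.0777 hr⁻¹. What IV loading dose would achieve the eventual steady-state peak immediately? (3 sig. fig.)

547 mg

Accumulation ratio R = 1 / (1 − e^(−kτ)) = 1 / (1 − e^(−0.07770×8.90)) = 1 / (1 − 0.5008) = 2.003
Loading dose = maintenance dose × R = 273 × 2.003 ≈ 547 mg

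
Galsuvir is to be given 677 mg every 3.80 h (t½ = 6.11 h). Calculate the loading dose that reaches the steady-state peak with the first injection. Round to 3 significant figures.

k = ln 2 / 6.11 = 0.1134 h⁻¹
Accumulation ratio R = 1 / (1 − e^(−kτ)) = 1 / (1 − e^(−0.1134×3.80)) = 1 / (1 − 0.6498) = 2.856
Loading dose = maintenance dose × R = 677 × 2.856 ≈ 1930 mg

1930 mg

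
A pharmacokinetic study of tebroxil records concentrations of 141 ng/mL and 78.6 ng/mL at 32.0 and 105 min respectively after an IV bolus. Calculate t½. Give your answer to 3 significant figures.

k = ln(C₁/C₂) / (t₂ − t₁) = ln(141/78.6) / (105 − 32.0)
  = 0.5844 / 73.00 = 0.008005 min⁻¹
t½ = ln 2 / k = ln 2 / 0.008005 ≈ 86.6 minutes

86.6 minutes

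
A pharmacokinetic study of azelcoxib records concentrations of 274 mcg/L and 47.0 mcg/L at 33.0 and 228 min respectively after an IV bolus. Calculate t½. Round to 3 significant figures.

k = ln(C₁/C₂) / (t₂ − t₁) = ln(274/47.0) / (228 − 33.0)
  = 1.763 / 195.0 = 0.009041 min⁻¹
t½ = ln 2 / k = ln 2 / 0.009041 ≈ 76.7 minutes

76.7 minutes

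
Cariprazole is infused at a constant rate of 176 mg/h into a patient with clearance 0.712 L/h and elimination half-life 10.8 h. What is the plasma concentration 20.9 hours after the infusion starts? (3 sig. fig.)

Css = rate / CL = 176 / 0.712 = 247.2 mg/L
k = ln 2 / 10.8 = 0.06418 h⁻¹
C(t) = Css (1 − e^(−kt)) = 247.2 × (1 − e^(−1.341)) = 247.2 × 0.7385 ≈ 183 mg/L

183 mg/L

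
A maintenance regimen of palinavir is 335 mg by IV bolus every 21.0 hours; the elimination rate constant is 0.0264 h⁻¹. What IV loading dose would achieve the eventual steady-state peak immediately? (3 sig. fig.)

Accumulation ratio R = 1 / (1 − e^(−kτ)) = 1 / (1 − e^(−0.02640×21.0)) = 1 / (1 − 0.5744) = 2.350
Loading dose = maintenance dose × R = 335 × 2.350 ≈ 787 mg

787 mg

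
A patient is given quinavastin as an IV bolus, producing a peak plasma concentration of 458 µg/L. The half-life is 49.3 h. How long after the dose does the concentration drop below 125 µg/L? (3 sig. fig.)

k = ln 2 / 49.3 = 0.01406 h⁻¹
C(t) = C₀ e^(−kt)  ⇒  t = ln(C₀/C) / k
t = ln(458/125) / 0.01406 = 1.299 / 0.01406 ≈ 92.4 hours

92.4 hours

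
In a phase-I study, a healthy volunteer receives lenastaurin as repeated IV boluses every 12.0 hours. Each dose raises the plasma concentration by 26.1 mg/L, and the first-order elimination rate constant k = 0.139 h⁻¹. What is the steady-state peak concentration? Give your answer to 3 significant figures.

Fraction remaining after one interval: e^(−kτ) = e^(−0.1390 × 12.0) = 0.1886
R = 1 / (1 − 0.1886) = 1.232
Css,max = 26.1 × 1.232 ≈ 32.2 mg/L

32.2 mg/L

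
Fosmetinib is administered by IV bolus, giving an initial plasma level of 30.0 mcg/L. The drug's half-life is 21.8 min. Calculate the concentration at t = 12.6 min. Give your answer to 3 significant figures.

20.1 mcg/L

k = ln 2 / 21.8 = 0.03180 min⁻¹
12.6 min is 0.5780 half-lives, so C = 30.0 × (1/2)^0.5780 = 30.0 × 0.6699 ≈ 20.1 mcg/L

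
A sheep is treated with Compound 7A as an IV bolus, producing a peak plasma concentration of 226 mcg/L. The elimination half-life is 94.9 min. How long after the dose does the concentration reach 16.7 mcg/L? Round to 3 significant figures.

k = ln 2 / 94.9 = 0.007304 min⁻¹
C(t) = C₀ e^(−kt)  ⇒  t = ln(C₀/C) / k
t = ln(226/16.7) / 0.007304 = 2.605 / 0.007304 ≈ 357 minutes

357 minutes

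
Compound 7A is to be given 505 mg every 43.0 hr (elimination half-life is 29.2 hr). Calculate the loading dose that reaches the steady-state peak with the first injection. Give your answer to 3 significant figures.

k = ln 2 / 29.2 = 0.02374 hr⁻¹
Accumulation ratio R = 1 / (1 − e^(−kτ)) = 1 / (1 − e^(−0.02374×43.0)) = 1 / (1 − 0.3603) = 1.563
Loading dose = maintenance dose × R = 505 × 1.563 ≈ 789 mg

789 mg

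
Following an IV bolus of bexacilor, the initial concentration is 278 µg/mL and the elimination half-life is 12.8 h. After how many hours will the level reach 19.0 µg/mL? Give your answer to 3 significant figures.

k = ln 2 / 12.8 = 0.05415 h⁻¹
C(t) = C₀ e^(−kt)  ⇒  t = ln(C₀/C) / k
t = ln(278/19.0) / 0.05415 = 2.683 / 0.05415 ≈ 49.5 hours

49.5 hours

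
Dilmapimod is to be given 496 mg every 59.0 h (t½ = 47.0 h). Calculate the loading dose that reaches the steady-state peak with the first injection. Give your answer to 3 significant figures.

854 mg

k = ln 2 / 47.0 = 0.01475 h⁻¹
Accumulation ratio R = 1 / (1 − e^(−kτ)) = 1 / (1 − e^(−0.01475×59.0)) = 1 / (1 − 0.4189) = 1.721
Loading dose = maintenance dose × R = 496 × 1.721 ≈ 854 mg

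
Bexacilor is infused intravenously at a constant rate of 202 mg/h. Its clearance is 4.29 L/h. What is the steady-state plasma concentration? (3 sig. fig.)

Css = infusion rate / CL = 202 / 4.29 ≈ 47.1 mg/L

47.1 mg/L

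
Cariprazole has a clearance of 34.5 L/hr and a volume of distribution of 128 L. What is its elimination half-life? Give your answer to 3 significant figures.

k = CL / V = 34.5 / 128 = 0.2695 hr⁻¹
t½ = ln 2 / k = ln 2 / 0.2695 ≈ 2.57 hours

2.57 hours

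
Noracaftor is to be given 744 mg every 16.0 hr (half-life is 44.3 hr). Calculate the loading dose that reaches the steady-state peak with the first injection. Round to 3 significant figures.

3360 mg

k = ln 2 / 44.3 = 0.01565 hr⁻¹
Accumulation ratio R = 1 / (1 − e^(−kτ)) = 1 / (1 − e^(−0.01565×16.0)) = 1 / (1 − 0.7785) = 4.515
Loading dose = maintenance dose × R = 744 × 4.515 ≈ 3360 mg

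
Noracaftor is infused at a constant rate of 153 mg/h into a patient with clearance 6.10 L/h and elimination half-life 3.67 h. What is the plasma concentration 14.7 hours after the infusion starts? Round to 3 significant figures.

Css = rate / CL = 153 / 6.10 = 25.08 µg/mL
k = ln 2 / 3.67 = 0.1889 h⁻¹
C(t) = Css (1 − e^(−kt)) = 25.08 × (1 − e^(−2.776)) = 25.08 × 0.9377 ≈ 23.5 µg/mL

23.5 µg/mL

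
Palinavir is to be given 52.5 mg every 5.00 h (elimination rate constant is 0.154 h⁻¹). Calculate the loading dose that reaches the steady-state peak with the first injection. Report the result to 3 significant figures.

97.8 mg

Accumulation ratio R = 1 / (1 − e^(−kτ)) = 1 / (1 − e^(−0.1540×5.00)) = 1 / (1 − 0.4630) = 1.862
Loading dose = maintenance dose × R = 52.5 × 1.862 ≈ 97.8 mg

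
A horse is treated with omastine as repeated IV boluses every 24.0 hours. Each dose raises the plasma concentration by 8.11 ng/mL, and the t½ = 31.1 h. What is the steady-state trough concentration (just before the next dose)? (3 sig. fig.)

k = ln 2 / 31.1 = 0.02229 h⁻¹
Fraction remaining after one interval: e^(−kτ) = e^(−0.02229 × 24.0) = 0.5857
R = 1 / (1 − 0.5857) = 2.414
Css,max = 8.11 × 2.414 = 19.58 ng/mL
Css,min = Css,max × e^(−kτ) = 19.58 × 0.5857 ≈ 11.5 ng/mL

11.5 ng/mL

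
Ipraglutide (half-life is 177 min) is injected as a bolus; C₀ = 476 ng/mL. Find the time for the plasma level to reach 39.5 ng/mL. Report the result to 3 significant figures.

636 minutes

k = ln 2 / 177 = 0.003916 min⁻¹
C(t) = C₀ e^(−kt)  ⇒  t = ln(C₀/C) / k
t = ln(476/39.5) / 0.003916 = 2.489 / 0.003916 ≈ 636 minutes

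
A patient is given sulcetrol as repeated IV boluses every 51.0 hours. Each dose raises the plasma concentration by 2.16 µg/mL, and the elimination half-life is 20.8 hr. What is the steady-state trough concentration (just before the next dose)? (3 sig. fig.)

k = ln 2 / 20.8 = 0.03332 hr⁻¹
Fraction remaining after one interval: e^(−kτ) = e^(−0.03332 × 51.0) = 0.1828
R = 1 / (1 − 0.1828) = 1.224
Css,max = 2.16 × 1.224 = 2.643 µg/mL
Css,min = Css,max × e^(−kτ) = 2.643 × 0.1828 ≈ 0.483 µg/mL

0.483 µg/mL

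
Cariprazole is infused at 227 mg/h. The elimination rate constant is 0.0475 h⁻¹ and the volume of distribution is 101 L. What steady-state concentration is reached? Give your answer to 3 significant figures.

47.3 mg/L

CL = k · V = 0.0475 × 101 = 4.798 L/h
Css = rate / CL = 227 / 4.798 ≈ 47.3 mg/L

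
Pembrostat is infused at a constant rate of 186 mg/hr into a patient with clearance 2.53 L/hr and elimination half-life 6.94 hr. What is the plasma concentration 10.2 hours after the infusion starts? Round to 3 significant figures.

Css = rate / CL = 186 / 2.53 = 73.52 µg/mL
k = ln 2 / 6.94 = 0.09988 hr⁻¹
C(t) = Css (1 − e^(−kt)) = 73.52 × (1 − e^(−1.019)) = 73.52 × 0.6390 ≈ 47.0 µg/mL

47.0 µg/mL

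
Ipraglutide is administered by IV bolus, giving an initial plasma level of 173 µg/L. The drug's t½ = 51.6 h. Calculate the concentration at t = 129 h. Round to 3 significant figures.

k = ln 2 / 51.6 = 0.01343 h⁻¹
129 h is 2.500 half-lives, so C = 173 × (1/2)^2.500 = 173 × 0.1768 ≈ 30.6 µg/L

30.6 µg/L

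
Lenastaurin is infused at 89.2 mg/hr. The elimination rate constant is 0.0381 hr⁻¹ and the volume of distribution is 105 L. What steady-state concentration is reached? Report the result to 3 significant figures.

CL = k · V = 0.0381 × 105 = 4.001 L/hr
Css = rate / CL = 89.2 / 4.001 ≈ 22.3 µg/mL

22.3 µg/mL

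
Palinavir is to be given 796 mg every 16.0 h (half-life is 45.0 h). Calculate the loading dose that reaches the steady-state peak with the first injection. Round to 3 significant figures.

k = ln 2 / 45.0 = 0.01540 h⁻¹
Accumulation ratio R = 1 / (1 − e^(−kτ)) = 1 / (1 − e^(−0.01540×16.0)) = 1 / (1 − 0.7816) = 4.578
Loading dose = maintenance dose × R = 796 × 4.578 ≈ 3640 mg

3640 mg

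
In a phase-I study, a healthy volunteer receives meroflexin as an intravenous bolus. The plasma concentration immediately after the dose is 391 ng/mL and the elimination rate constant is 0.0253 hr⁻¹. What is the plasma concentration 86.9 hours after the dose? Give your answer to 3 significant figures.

C(t) = C₀ e^(−kt) = 391 × e^(−0.02530 × 86.9) = 391 × e^(−2.199) = 391 × 0.1110 ≈ 43.4 ng/mL

43.4 ng/mL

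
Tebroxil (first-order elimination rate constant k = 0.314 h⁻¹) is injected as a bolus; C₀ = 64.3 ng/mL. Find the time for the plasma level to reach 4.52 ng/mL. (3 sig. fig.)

8.46 hours

C(t) = C₀ e^(−kt)  ⇒  t = ln(C₀/C) / k
t = ln(64.3/4.52) / 0.3140 = 2.655 / 0.3140 ≈ 8.46 hours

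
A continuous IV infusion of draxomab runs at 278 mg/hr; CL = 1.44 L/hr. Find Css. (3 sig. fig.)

Css = infusion rate / CL = 278 / 1.44 ≈ 193 µg/mL

193 µg/mL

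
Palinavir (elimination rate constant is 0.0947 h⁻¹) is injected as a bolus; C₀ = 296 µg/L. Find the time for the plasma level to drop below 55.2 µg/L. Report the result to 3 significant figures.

C(t) = C₀ e^(−kt)  ⇒  t = ln(C₀/C) / k
t = ln(296/55.2) / 0.09470 = 1.679 / 0.09470 ≈ 17.7 hours

17.7 hours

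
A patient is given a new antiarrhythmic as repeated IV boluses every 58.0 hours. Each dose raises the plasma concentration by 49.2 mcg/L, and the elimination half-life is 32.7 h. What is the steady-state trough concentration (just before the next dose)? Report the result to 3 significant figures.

20.3 mcg/L

k = ln 2 / 32.7 = 0.02120 h⁻¹
Fraction remaining after one interval: e^(−kτ) = e^(−0.02120 × 58.0) = 0.2925
R = 1 / (1 − 0.2925) = 1.413
Css,max = 49.2 × 1.413 = 69.54 mcg/L
Css,min = Css,max × e^(−kτ) = 69.54 × 0.2925 ≈ 20.3 mcg/L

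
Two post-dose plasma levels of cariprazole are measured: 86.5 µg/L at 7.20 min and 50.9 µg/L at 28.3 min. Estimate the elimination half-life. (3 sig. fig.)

27.6 minutes

k = ln(C₁/C₂) / (t₂ − t₁) = ln(86.5/50.9) / (28.3 − 7.20)
  = 0.5303 / 21.10 = 0.02513 min⁻¹
t½ = ln 2 / k = ln 2 / 0.02513 ≈ 27.6 minutes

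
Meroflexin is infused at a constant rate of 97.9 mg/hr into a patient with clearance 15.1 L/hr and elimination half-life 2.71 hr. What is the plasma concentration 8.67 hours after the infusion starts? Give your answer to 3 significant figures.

Css = rate / CL = 97.9 / 15.1 = 6.483 mg/L
k = ln 2 / 2.71 = 0.2558 hr⁻¹
C(t) = Css (1 − e^(−kt)) = 6.483 × (1 − e^(−2.218)) = 6.483 × 0.8911 ≈ 5.78 mg/L

5.78 mg/L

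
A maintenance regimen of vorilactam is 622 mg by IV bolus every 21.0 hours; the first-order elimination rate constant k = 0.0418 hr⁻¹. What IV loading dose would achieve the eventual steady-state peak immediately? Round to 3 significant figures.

Accumulation ratio R = 1 / (1 − e^(−kτ)) = 1 / (1 − e^(−0.04180×21.0)) = 1 / (1 − 0.4157) = 1.711
Loading dose = maintenance dose × R = 622 × 1.711 ≈ 1060 mg

1060 mg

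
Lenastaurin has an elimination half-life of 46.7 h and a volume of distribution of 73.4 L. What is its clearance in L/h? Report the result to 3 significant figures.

1.09 L/h

k = ln 2 / t½ = ln 2 / 46.7 = 0.01484 h⁻¹
CL = k · V = 0.01484 × 73.4 ≈ 1.09 L/h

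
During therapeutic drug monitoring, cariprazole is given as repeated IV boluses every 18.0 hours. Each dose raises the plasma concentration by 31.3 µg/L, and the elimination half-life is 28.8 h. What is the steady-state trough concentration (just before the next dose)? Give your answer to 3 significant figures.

57.7 µg/L

k = ln 2 / 28.8 = 0.02407 h⁻¹
Fraction remaining after one interval: e^(−kτ) = e^(−0.02407 × 18.0) = 0.6484
R = 1 / (1 − 0.6484) = 2.844
Css,max = 31.3 × 2.844 = 89.03 µg/L
Css,min = Css,max × e^(−kτ) = 89.03 × 0.6484 ≈ 57.7 µg/L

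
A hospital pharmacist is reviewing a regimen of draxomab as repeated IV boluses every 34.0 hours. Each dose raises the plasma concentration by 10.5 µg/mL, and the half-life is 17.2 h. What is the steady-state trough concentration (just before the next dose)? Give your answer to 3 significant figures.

k = ln 2 / 17.2 = 0.04030 h⁻¹
Fraction remaining after one interval: e^(−kτ) = e^(−0.04030 × 34.0) = 0.2541
R = 1 / (1 − 0.2541) = 1.341
Css,max = 10.5 × 1.341 = 14.08 µg/mL
Css,min = Css,max × e^(−kτ) = 14.08 × 0.2541 ≈ 3.58 µg/mL

3.58 µg/mL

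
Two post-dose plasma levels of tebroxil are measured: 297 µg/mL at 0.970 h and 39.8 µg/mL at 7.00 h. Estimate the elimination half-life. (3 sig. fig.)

k = ln(C₁/C₂) / (t₂ − t₁) = ln(297/39.8) / (7.00 − 0.970)
  = 2.010 / 6.030 = 0.3333 h⁻¹
t½ = ln 2 / k = ln 2 / 0.3333 ≈ 2.08 hours

2.08 hours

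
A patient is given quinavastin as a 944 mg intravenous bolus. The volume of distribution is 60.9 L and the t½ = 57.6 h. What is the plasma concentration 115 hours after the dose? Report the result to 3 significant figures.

C₀ = dose / V = 944 / 60.9 = 15.50 µg/mL
k = ln 2 / 57.6 = 0.01203 h⁻¹
C(t) = C₀ e^(−kt) = 15.50 × e^(−0.01203 × 115) = 15.50 × e^(−1.384) = 15.50 × 0.2506 ≈ 3.88 µg/mL

3.88 µg/mL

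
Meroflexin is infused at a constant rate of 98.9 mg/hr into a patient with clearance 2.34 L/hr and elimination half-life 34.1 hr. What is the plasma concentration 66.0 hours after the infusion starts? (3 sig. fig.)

31.2 mg/L

Css = rate / CL = 98.9 / 2.34 = 42.26 mg/L
k = ln 2 / 34.1 = 0.02033 hr⁻¹
C(t) = Css (1 − e^(−kt)) = 42.26 × (1 − e^(−1.342)) = 42.26 × 0.7386 ≈ 31.2 mg/L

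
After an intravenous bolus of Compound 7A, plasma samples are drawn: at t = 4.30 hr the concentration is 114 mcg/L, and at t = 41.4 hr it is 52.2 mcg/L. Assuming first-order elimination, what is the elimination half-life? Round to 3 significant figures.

k = ln(C₁/C₂) / (t₂ − t₁) = ln(114/52.2) / (41.4 − 4.30)
  = 0.7811 / 37.10 = 0.02105 hr⁻¹
t½ = ln 2 / k = ln 2 / 0.02105 ≈ 32.9 hours

32.9 hours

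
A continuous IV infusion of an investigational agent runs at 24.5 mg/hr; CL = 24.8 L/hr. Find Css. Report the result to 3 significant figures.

0.988 mg/L

Css = infusion rate / CL = 24.5 / 24.8 ≈ 0.988 mg/L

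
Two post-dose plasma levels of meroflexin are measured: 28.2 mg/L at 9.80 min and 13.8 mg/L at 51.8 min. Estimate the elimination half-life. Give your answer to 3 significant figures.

40.7 minutes

k = ln(C₁/C₂) / (t₂ − t₁) = ln(28.2/13.8) / (51.8 − 9.80)
  = 0.7147 / 42.00 = 0.01702 min⁻¹
t½ = ln 2 / k = ln 2 / 0.01702 ≈ 40.7 minutes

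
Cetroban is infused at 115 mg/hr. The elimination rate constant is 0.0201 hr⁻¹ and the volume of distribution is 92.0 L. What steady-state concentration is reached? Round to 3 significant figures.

CL = k · V = 0.0201 × 92.0 = 1.849 L/hr
Css = rate / CL = 115 / 1.849 ≈ 62.2 mg/L

62.2 mg/L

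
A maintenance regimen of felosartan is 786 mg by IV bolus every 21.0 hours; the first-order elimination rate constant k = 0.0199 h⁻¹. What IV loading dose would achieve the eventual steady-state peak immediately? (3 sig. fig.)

2300 mg

Accumulation ratio R = 1 / (1 − e^(−kτ)) = 1 / (1 − e^(−0.01990×21.0)) = 1 / (1 − 0.6584) = 2.928
Loading dose = maintenance dose × R = 786 × 2.928 ≈ 2300 mg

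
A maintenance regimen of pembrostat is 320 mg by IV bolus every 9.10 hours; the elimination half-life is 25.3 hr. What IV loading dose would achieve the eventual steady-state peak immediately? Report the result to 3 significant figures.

k = ln 2 / 25.3 = 0.02740 hr⁻¹
Accumulation ratio R = 1 / (1 − e^(−kτ)) = 1 / (1 − e^(−0.02740×9.10)) = 1 / (1 − 0.7793) = 4.532
Loading dose = maintenance dose × R = 320 × 4.532 ≈ 1450 mg

1450 mg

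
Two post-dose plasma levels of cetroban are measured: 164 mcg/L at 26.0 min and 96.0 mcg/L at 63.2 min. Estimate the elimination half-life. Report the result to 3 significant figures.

48.1 minutes

k = ln(C₁/C₂) / (t₂ − t₁) = ln(164/96.0) / (63.2 − 26.0)
  = 0.5355 / 37.20 = 0.01440 min⁻¹
t½ = ln 2 / k = ln 2 / 0.01440 ≈ 48.1 minutes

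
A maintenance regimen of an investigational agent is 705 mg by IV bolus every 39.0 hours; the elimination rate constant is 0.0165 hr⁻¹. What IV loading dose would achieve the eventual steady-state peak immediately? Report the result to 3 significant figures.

Accumulation ratio R = 1 / (1 − e^(−kτ)) = 1 / (1 − e^(−0.01650×39.0)) = 1 / (1 − 0.5255) = 2.107
Loading dose = maintenance dose × R = 705 × 2.107 ≈ 1490 mg

1490 mg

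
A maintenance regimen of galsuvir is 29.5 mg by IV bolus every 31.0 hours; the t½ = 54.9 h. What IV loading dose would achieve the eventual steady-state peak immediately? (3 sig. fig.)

k = ln 2 / 54.9 = 0.01263 h⁻¹
Accumulation ratio R = 1 / (1 − e^(−kτ)) = 1 / (1 − e^(−0.01263×31.0)) = 1 / (1 − 0.6761) = 3.087
Loading dose = maintenance dose × R = 29.5 × 3.087 ≈ 91.1 mg

91.1 mg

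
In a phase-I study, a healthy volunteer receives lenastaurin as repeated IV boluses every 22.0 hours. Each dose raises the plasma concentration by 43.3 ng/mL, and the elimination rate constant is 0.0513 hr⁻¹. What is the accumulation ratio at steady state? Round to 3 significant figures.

Fraction remaining after one interval: e^(−kτ) = e^(−0.05130 × 22.0) = 0.3235
R = 1 / (1 − 0.3235) = 1 / 0.6765 ≈ 1.48

1.48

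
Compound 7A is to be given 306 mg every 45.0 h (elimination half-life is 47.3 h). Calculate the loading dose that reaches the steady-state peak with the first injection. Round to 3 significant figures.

k = ln 2 / 47.3 = 0.01465 h⁻¹
Accumulation ratio R = 1 / (1 − e^(−kτ)) = 1 / (1 − e^(−0.01465×45.0)) = 1 / (1 − 0.5171) = 2.071
Loading dose = maintenance dose × R = 306 × 2.071 ≈ 634 mg

634 mg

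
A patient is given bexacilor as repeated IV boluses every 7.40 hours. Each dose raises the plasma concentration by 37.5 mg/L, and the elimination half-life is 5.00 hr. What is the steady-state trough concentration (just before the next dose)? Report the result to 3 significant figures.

k = ln 2 / 5.00 = 0.1386 hr⁻¹
Fraction remaining after one interval: e^(−kτ) = e^(−0.1386 × 7.40) = 0.3585
R = 1 / (1 − 0.3585) = 1.559
Css,max = 37.5 × 1.559 = 58.46 mg/L
Css,min = Css,max × e^(−kτ) = 58.46 × 0.3585 ≈ 21.0 mg/L

21.0 mg/L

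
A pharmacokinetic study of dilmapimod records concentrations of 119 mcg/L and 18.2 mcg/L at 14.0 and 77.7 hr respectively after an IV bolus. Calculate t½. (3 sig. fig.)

23.5 hours

k = ln(C₁/C₂) / (t₂ − t₁) = ln(119/18.2) / (77.7 − 14.0)
  = 1.878 / 63.70 = 0.02948 hr⁻¹
t½ = ln 2 / k = ln 2 / 0.02948 ≈ 23.5 hours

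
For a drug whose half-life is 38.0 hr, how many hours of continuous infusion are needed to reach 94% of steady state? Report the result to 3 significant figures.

154 hours

k = ln 2 / 38.0 = 0.01824 hr⁻¹
f = 1 − e^(−kt)  ⇒  t = −ln(1 − f) / k
t = −ln(1 − 0.94) / 0.01824 = 2.813 / 0.01824 ≈ 154 hours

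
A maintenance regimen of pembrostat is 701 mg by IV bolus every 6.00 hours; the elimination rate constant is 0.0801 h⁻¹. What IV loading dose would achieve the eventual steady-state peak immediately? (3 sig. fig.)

1840 mg

Accumulation ratio R = 1 / (1 − e^(−kτ)) = 1 / (1 − e^(−0.08010×6.00)) = 1 / (1 − 0.6184) = 2.621
Loading dose = maintenance dose × R = 701 × 2.621 ≈ 1840 mg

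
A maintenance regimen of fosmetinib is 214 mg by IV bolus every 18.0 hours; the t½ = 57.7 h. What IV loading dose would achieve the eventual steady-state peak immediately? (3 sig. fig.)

1100 mg

k = ln 2 / 57.7 = 0.01201 h⁻¹
Accumulation ratio R = 1 / (1 − e^(−kτ)) = 1 / (1 − e^(−0.01201×18.0)) = 1 / (1 − 0.8055) = 5.143
Loading dose = maintenance dose × R = 214 × 5.143 ≈ 1100 mg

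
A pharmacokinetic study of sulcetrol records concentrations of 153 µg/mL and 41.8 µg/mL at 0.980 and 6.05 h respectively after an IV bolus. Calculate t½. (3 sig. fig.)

2.71 hours

k = ln(C₁/C₂) / (t₂ − t₁) = ln(153/41.8) / (6.05 − 0.980)
  = 1.298 / 5.070 = 0.2559 h⁻¹
t½ = ln 2 / k = ln 2 / 0.2559 ≈ 2.71 hours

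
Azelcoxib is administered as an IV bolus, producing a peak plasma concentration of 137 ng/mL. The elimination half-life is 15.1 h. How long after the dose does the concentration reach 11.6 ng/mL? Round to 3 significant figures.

53.8 hours

k = ln 2 / 15.1 = 0.04590 h⁻¹
C(t) = C₀ e^(−kt)  ⇒  t = ln(C₀/C) / k
t = ln(137/11.6) / 0.04590 = 2.469 / 0.04590 ≈ 53.8 hours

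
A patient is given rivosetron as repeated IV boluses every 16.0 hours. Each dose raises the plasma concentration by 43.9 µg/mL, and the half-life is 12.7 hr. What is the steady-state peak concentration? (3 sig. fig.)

k = ln 2 / 12.7 = 0.05458 hr⁻¹
Fraction remaining after one interval: e^(−kτ) = e^(−0.05458 × 16.0) = 0.4176
R = 1 / (1 − 0.4176) = 1.717
Css,max = 43.9 × 1.717 ≈ 75.4 µg/mL

75.4 µg/mL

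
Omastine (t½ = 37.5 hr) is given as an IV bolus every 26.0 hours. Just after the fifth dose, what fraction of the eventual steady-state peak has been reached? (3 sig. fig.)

0.910

k = ln 2 / 37.5 = 0.01848 hr⁻¹
f_n = 1 − e^(−nkτ) = 1 − e^(−5 × 0.01848 × 26.0) = 1 − e^(−2.403) = 1 − 0.09045 ≈ 0.910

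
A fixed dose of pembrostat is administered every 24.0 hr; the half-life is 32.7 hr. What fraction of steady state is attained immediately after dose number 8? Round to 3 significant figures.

k = ln 2 / 32.7 = 0.02120 hr⁻¹
f_n = 1 − e^(−nkτ) = 1 − e^(−8 × 0.02120 × 24.0) = 1 − e^(−4.070) = 1 − 0.01708 ≈ 0.983

0.983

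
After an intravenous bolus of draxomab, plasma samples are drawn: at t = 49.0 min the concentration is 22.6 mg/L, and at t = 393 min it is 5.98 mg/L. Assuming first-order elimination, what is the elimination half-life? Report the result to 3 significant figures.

k = ln(C₁/C₂) / (t₂ − t₁) = ln(22.6/5.98) / (393 − 49.0)
  = 1.330 / 344.0 = 0.003865 min⁻¹
t½ = ln 2 / k = ln 2 / 0.003865 ≈ 179 minutes

179 minutes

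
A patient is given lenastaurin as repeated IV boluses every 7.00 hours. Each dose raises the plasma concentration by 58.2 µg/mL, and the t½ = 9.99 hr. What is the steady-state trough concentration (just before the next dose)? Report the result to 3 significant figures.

93.1 µg/mL

k = ln 2 / 9.99 = 0.06938 hr⁻¹
Fraction remaining after one interval: e^(−kτ) = e^(−0.06938 × 7.00) = 0.6153
R = 1 / (1 − 0.6153) = 2.599
Css,max = 58.2 × 2.599 = 151.3 µg/mL
Css,min = Css,max × e^(−kτ) = 151.3 × 0.6153 ≈ 93.1 µg/mL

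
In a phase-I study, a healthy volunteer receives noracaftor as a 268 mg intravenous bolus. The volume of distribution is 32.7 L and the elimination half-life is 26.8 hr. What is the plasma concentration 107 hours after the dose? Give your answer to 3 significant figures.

0.515 µg/mL

C₀ = dose / V = 268 / 32.7 = 8.196 µg/mL
k = ln 2 / 26.8 = 0.02586 hr⁻¹
C(t) = C₀ e^(−kt) = 8.196 × e^(−0.02586 × 107) = 8.196 × e^(−2.767) = 8.196 × 0.06282 ≈ 0.515 µg/mL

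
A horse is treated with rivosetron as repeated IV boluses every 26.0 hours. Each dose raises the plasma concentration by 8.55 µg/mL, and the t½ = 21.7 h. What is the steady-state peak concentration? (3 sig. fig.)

k = ln 2 / 21.7 = 0.03194 h⁻¹
Fraction remaining after one interval: e^(−kτ) = e^(−0.03194 × 26.0) = 0.4358
R = 1 / (1 − 0.4358) = 1.773
Css,max = 8.55 × 1.773 ≈ 15.2 µg/mL

15.2 µg/mL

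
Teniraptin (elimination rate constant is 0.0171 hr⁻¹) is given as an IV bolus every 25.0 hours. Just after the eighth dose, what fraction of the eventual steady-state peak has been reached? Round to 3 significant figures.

0.967

f_n = 1 − e^(−nkτ) = 1 − e^(−8 × 0.01710 × 25.0) = 1 − e^(−3.420) = 1 − 0.03271 ≈ 0.967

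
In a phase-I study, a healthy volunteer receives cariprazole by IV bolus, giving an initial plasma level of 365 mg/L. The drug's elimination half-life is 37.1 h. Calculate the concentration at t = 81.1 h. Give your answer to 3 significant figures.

80.2 mg/L

k = ln 2 / 37.1 = 0.01868 h⁻¹
C(t) = C₀ e^(−kt) = 365 × e^(−0.01868 × 81.1) = 365 × e^(−1.515) = 365 × 0.2198 ≈ 80.2 mg/L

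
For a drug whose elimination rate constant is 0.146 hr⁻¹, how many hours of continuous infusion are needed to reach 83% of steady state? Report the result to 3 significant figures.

f = 1 − e^(−kt)  ⇒  t = −ln(1 − f) / k
t = −ln(1 − 0.83) / 0.1460 = 1.772 / 0.1460 ≈ 12.1 hours

12.1 hours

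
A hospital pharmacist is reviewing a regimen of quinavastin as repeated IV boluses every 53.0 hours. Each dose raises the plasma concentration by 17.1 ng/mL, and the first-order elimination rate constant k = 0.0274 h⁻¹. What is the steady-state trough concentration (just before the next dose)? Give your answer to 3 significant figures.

Fraction remaining after one interval: e^(−kτ) = e^(−0.02740 × 53.0) = 0.2341
R = 1 / (1 − 0.2341) = 1.306
Css,max = 17.1 × 1.306 = 22.33 ng/mL
Css,min = Css,max × e^(−kτ) = 22.33 × 0.2341 ≈ 5.23 ng/mL

5.23 ng/mL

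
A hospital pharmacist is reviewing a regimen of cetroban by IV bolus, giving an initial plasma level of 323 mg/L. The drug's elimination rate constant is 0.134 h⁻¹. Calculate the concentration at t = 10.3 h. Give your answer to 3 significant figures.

C(t) = C₀ e^(−kt) = 323 × e^(−0.1340 × 10.3) = 323 × e^(−1.380) = 323 × 0.2515 ≈ 81.2 mg/L

81.2 mg/L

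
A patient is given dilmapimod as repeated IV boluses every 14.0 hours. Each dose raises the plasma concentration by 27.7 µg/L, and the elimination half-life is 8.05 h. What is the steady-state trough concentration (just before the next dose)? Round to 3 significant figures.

k = ln 2 / 8.05 = 0.08611 h⁻¹
Fraction remaining after one interval: e^(−kτ) = e^(−0.08611 × 14.0) = 0.2996
R = 1 / (1 − 0.2996) = 1.428
Css,max = 27.7 × 1.428 = 39.55 µg/L
Css,min = Css,max × e^(−kτ) = 39.55 × 0.2996 ≈ 11.8 µg/L

11.8 µg/L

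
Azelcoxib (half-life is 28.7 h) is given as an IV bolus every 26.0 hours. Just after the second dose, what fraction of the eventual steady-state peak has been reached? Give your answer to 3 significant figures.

0.715

k = ln 2 / 28.7 = 0.02415 h⁻¹
f_n = 1 − e^(−nkτ) = 1 − e^(−2 × 0.02415 × 26.0) = 1 − e^(−1.256) = 1 − 0.2848 ≈ 0.715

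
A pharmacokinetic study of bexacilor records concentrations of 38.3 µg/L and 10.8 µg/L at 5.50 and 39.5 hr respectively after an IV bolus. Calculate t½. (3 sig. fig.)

18.6 hours

k = ln(C₁/C₂) / (t₂ − t₁) = ln(38.3/10.8) / (39.5 − 5.50)
  = 1.266 / 34.00 = 0.03723 hr⁻¹
t½ = ln 2 / k = ln 2 / 0.03723 ≈ 18.6 hours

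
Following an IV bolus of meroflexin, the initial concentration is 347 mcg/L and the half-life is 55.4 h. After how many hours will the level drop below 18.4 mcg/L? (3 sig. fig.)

235 hours

k = ln 2 / 55.4 = 0.01251 h⁻¹
C(t) = C₀ e^(−kt)  ⇒  t = ln(C₀/C) / k
t = ln(347/18.4) / 0.01251 = 2.937 / 0.01251 ≈ 235 hours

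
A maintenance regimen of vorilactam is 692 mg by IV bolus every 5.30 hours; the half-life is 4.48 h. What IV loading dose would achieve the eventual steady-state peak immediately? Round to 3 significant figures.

1240 mg

k = ln 2 / 4.48 = 0.1547 h⁻¹
Accumulation ratio R = 1 / (1 − e^(−kτ)) = 1 / (1 − e^(−0.1547×5.30)) = 1 / (1 − 0.4404) = 1.787
Loading dose = maintenance dose × R = 692 × 1.787 ≈ 1240 mg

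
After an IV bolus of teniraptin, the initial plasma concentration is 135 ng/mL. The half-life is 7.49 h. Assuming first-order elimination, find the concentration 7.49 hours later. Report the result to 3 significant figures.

k = ln 2 / 7.49 = 0.09254 h⁻¹
C(t) = C₀ e^(−kt) = 135 × e^(−0.09254 × 7.49) = 135 × e^(−0.6931) = 135 × 0.5000 ≈ 67.5 ng/mL

67.5 ng/mL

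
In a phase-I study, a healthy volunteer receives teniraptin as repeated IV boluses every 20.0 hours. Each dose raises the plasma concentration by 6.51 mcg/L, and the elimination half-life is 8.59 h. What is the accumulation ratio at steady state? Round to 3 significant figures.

1.25

k = ln 2 / 8.59 = 0.08069 h⁻¹
Fraction remaining after one interval: e^(−kτ) = e^(−0.08069 × 20.0) = 0.1991
R = 1 / (1 − 0.1991) = 1 / 0.8009 ≈ 1.25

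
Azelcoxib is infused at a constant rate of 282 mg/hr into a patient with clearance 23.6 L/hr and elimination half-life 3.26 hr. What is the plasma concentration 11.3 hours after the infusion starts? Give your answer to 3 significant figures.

Css = rate / CL = 282 / 23.6 = 11.95 µg/mL
k = ln 2 / 3.26 = 0.2126 hr⁻¹
C(t) = Css (1 − e^(−kt)) = 11.95 × (1 − e^(−2.403)) = 11.95 × 0.9095 ≈ 10.9 µg/mL

10.9 µg/mL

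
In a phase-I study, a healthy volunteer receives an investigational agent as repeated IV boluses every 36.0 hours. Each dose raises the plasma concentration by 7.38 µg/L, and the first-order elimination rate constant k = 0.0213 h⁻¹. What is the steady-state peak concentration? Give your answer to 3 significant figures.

13.8 µg/L

Fraction remaining after one interval: e^(−kτ) = e^(−0.02130 × 36.0) = 0.4645
R = 1 / (1 − 0.4645) = 1.867
Css,max = 7.38 × 1.867 ≈ 13.8 µg/L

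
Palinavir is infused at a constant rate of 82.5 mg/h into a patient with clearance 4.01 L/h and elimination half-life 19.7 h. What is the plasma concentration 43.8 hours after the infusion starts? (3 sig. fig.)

16.2 µg/mL

Css = rate / CL = 82.5 / 4.01 = 20.57 µg/mL
k = ln 2 / 19.7 = 0.03519 h⁻¹
C(t) = Css (1 − e^(−kt)) = 20.57 × (1 − e^(−1.541)) = 20.57 × 0.7859 ≈ 16.2 µg/mL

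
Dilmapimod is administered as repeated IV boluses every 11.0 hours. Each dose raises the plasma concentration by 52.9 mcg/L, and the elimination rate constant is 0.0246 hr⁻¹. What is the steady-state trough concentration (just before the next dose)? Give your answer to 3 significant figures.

Fraction remaining after one interval: e^(−kτ) = e^(−0.02460 × 11.0) = 0.7629
R = 1 / (1 − 0.7629) = 4.218
Css,max = 52.9 × 4.218 = 223.1 mcg/L
Css,min = Css,max × e^(−kτ) = 223.1 × 0.7629 ≈ 170 mcg/L

170 mcg/L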